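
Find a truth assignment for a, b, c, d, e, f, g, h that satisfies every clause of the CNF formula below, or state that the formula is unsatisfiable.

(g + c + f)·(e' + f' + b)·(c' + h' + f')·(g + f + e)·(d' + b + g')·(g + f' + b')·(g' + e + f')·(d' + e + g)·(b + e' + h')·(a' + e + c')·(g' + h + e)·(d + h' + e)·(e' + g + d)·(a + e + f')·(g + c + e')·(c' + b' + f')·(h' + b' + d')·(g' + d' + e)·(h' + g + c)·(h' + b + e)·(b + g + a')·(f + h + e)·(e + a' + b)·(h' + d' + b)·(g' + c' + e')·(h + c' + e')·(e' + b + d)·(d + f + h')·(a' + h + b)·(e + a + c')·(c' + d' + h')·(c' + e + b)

Branch on g: set g = 1.
Branch on d: set d = 1.
The clause (b) is unit, so b = 1.
The clause (h') is unit, so h = 0.
The clause (e) is unit, so e = 1.
The clause (c') is unit, so c = 0.
Every clause is now satisfied; a, f are unconstrained.

a ↦ 0, b ↦ 1, c ↦ 0, d ↦ 1, e ↦ 1, f ↦ 0, g ↦ 1, h ↦ 0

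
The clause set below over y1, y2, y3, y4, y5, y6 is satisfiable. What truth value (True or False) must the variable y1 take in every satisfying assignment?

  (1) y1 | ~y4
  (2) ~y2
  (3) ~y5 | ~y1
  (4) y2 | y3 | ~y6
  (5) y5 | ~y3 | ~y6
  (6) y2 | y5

False

Suppose y1 = 1.
From the singleton clause (~y2), y2 = 0.
From the singleton clause (~y5), y5 = 0.
That conflicts with the unit clause (y5).
So every satisfying assignment has y1 = False.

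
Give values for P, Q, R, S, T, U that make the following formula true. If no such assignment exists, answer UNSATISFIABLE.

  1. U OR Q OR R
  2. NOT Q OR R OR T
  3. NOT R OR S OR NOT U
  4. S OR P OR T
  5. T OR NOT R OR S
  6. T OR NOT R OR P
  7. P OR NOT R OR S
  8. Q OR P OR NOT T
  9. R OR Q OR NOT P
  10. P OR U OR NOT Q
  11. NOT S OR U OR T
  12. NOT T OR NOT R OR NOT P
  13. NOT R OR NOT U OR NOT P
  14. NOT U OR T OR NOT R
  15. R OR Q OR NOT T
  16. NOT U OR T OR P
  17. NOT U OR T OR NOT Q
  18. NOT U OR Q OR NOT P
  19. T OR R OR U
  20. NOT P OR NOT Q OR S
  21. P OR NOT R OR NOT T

P=true; Q=true; R=false; S=true; T=true; U=false

Case U = false:
Case Q = true:
Unit clause (P) forces P = true.
Unit clause (S) forces S = true.
Unit clause (T) forces T = true.
Unit clause (NOT R) forces R = false.
Every clause now holds.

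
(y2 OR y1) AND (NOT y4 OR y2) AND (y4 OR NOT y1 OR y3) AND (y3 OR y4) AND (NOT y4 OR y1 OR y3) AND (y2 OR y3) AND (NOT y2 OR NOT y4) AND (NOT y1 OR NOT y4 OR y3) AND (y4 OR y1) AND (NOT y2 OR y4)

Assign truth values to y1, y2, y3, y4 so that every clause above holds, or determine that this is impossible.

Branch on y2: set y2 = false.
The clause (y1) is unit, so y1 = true.
The clause (NOT y4) is unit, so y4 = false.
The clause (y3) is unit, so y3 = true.
All clauses are satisfied.

y1 ↦ true, y2 ↦ false, y3 ↦ true, y4 ↦ false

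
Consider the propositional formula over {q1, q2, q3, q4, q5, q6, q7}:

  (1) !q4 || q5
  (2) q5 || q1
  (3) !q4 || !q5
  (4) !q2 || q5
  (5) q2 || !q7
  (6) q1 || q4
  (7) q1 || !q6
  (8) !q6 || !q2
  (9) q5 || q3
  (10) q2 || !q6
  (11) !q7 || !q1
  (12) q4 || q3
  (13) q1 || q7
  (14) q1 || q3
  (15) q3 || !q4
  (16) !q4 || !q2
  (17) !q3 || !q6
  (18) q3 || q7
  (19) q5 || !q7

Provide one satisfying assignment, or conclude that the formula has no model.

q1: true, q2: false, q3: true, q4: false, q5: false, q6: false, q7: false

Case q4 = false:
From the singleton clause (q1), q1 = true.
From the singleton clause (!q7), q7 = false.
From the singleton clause (q3), q3 = true.
From the singleton clause (!q6), q6 = false.
Case q2 = false:
No clause remains; q5 is free.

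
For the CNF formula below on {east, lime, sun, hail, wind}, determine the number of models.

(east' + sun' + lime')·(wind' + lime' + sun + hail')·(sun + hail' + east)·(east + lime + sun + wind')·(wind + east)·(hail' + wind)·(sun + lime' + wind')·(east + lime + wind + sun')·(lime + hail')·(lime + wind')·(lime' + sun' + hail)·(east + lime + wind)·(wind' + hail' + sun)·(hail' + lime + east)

There are 2^5 = 32 truth assignments over (east, lime, sun, hail, wind).
Split on sun. With sun = 1, the clauses containing sun are satisfied and sun' drops from the rest; 2 of the 2^4 = 16 assignments to the other variables satisfy what remains.
With sun = 0, by the same count on the reduced clause set, 2 assignments work.
(One model: east=F, lime=T, sun=T, hail=T, wind=T.)
Total: 2 + 2 = 4.

4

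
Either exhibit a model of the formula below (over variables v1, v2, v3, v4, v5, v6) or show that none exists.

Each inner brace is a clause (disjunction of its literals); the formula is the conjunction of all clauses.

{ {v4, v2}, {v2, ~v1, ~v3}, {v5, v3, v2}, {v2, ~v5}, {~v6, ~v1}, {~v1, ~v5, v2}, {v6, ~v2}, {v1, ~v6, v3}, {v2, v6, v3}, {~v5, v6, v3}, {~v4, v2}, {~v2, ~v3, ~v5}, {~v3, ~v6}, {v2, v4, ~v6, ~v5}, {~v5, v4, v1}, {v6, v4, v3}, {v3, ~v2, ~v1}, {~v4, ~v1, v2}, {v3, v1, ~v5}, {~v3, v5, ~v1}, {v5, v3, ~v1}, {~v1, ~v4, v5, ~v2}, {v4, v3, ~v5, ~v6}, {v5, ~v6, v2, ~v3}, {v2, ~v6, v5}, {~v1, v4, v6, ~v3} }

UNSATISFIABLE

Case v4 = 1:
The clause (v2) is unit, so v2 = 1.
The clause (v6) is unit, so v6 = 1.
The clause (~v1) is unit, so v1 = 0.
The clause (v3) is unit, so v3 = 1.
But (~v3) is also a unit clause — contradiction.
So v4 must be the other value — set v4 = 0.
The clause (v2) is unit, so v2 = 1.
The clause (v6) is unit, so v6 = 1.
The clause (~v1) is unit, so v1 = 0.
The clause (v3) is unit, so v3 = 1.
But (~v3) is also a unit clause — contradiction.
Both values of v4 lead to a conflict.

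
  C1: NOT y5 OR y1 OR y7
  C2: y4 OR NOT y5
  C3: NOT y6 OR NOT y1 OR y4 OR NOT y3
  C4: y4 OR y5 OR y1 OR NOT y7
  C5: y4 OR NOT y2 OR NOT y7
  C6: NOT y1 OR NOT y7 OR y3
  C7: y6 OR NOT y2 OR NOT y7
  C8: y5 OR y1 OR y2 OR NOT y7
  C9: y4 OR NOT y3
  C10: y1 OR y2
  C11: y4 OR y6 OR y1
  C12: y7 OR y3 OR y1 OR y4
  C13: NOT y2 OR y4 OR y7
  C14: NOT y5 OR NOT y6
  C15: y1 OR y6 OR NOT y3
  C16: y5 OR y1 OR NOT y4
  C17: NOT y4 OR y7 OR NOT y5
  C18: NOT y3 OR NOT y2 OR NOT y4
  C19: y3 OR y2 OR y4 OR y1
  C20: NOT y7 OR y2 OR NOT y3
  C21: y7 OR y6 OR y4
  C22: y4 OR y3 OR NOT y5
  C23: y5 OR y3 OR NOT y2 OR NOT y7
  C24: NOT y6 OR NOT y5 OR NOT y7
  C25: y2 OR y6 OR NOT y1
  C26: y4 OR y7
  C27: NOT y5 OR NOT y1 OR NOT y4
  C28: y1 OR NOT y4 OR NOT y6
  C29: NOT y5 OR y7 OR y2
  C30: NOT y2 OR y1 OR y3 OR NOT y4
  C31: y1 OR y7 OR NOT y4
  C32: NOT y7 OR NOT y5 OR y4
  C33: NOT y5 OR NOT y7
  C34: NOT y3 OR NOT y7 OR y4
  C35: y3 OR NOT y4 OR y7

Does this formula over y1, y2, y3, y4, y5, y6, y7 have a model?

Satisfiable

Suppose y4 = true.
Suppose y1 = true.
From the singleton clause (NOT y5), y5 = false.
Suppose y7 = false.
From the singleton clause (y3), y3 = true.
From the singleton clause (NOT y2), y2 = false.
From the singleton clause (y6), y6 = true.
All clauses are satisfied.
A satisfying assignment: y1 ↦ true, y2 ↦ false, y3 ↦ true, y4 ↦ true, y5 ↦ false, y6 ↦ true, y7 ↦ false.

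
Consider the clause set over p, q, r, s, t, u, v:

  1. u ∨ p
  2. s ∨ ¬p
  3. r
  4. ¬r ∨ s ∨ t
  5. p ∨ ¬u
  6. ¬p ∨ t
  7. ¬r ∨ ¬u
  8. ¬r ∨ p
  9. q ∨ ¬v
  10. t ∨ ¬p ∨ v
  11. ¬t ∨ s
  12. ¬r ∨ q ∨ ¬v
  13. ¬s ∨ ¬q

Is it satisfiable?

From the singleton clause (r), r = True.
From the singleton clause (¬u), u = False.
From the singleton clause (p), p = True.
From the singleton clause (s), s = True.
From the singleton clause (t), t = True.
From the singleton clause (¬q), q = False.
From the singleton clause (¬v), v = False.
Every clause now holds.
A satisfying assignment: p: True; q: False; r: True; s: True; t: True; u: False; v: False.

Yes, satisfiable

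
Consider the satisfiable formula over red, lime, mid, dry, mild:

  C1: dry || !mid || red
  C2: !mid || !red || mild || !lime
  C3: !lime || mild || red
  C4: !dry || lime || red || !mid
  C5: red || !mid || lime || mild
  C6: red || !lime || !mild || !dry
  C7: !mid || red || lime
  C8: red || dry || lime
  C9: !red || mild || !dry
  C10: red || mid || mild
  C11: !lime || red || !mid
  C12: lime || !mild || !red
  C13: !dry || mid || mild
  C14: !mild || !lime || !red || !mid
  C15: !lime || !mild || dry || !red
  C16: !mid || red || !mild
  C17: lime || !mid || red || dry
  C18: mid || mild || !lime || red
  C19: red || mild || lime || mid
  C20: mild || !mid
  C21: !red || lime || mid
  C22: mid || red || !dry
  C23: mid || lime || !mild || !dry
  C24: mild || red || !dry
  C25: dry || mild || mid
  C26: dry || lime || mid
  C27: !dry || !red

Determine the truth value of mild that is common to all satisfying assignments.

Suppose mild = false.
The clause (!mid) is unit, so mid = false.
The clause (red) is unit, so red = true.
The clause (!dry) is unit, so dry = false.
But (dry) is also a unit clause — contradiction.
So every satisfying assignment has mild = True.

True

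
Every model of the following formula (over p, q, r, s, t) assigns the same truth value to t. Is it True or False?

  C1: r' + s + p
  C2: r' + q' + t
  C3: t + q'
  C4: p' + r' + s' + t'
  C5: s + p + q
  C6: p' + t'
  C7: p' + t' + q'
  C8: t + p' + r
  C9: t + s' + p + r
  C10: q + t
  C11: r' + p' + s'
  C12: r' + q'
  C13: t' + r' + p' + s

True

Suppose t = 0.
Unit clause (q') forces q = 0.
But (q) is also a unit clause — contradiction.
So every satisfying assignment has t = True.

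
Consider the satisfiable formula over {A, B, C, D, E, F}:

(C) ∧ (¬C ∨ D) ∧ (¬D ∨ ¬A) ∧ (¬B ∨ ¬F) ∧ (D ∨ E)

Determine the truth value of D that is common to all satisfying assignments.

True

Suppose D = False.
From the singleton clause (C), C = True.
That conflicts with the unit clause (¬C).
So every satisfying assignment has D = True.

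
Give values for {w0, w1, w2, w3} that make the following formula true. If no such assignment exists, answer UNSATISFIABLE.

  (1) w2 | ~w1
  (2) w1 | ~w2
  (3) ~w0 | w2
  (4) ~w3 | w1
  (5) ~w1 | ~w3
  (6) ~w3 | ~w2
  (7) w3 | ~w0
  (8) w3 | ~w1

Branch on w2: set w2 = 0.
From the singleton clause (~w1), w1 = 0.
From the singleton clause (~w0), w0 = 0.
From the singleton clause (~w3), w3 = 0.
Every clause now holds.

w0: 0; w1: 0; w2: 0; w3: 0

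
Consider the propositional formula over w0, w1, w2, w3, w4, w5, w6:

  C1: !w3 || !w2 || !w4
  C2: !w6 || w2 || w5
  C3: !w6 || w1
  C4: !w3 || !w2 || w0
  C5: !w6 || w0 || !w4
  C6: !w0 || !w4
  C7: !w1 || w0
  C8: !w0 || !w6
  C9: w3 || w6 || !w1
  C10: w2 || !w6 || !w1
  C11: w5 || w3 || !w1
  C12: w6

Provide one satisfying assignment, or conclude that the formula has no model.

Unit clause (w6) forces w6 = true.
Unit clause (w1) forces w1 = true.
Unit clause (w0) forces w0 = true.
But (!w0) is also a unit clause — contradiction.

UNSATISFIABLE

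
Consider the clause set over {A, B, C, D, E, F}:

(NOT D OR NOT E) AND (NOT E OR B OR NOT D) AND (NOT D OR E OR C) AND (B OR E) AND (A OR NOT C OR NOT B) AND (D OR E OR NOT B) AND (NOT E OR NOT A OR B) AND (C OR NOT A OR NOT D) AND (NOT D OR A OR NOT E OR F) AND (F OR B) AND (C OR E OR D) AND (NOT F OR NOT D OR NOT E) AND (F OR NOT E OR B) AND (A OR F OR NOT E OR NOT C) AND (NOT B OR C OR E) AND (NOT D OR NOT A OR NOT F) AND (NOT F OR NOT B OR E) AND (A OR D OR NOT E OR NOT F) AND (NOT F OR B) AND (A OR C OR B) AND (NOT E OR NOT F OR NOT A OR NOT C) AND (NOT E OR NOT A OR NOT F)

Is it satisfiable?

Yes

Branch on D: set D = false.
Branch on B: set B = true.
From the singleton clause (E), E = true.
Branch on A: set A = true.
From the singleton clause (NOT F), F = false.
No clause remains; C is free.
A satisfying assignment: A: true, B: true, C: false, D: false, E: true, F: false.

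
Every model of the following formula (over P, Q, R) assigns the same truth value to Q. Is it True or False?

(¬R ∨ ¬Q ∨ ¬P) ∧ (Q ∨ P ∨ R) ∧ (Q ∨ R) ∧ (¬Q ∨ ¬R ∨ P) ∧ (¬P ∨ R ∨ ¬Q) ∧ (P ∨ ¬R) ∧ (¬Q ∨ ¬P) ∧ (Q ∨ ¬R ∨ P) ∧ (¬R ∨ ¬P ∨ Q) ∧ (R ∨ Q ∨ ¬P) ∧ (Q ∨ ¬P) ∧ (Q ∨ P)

Suppose Q = False.
From the singleton clause (R), R = True.
From the singleton clause (P), P = True.
But (¬P) is also a unit clause — contradiction.
So every satisfying assignment has Q = True.

True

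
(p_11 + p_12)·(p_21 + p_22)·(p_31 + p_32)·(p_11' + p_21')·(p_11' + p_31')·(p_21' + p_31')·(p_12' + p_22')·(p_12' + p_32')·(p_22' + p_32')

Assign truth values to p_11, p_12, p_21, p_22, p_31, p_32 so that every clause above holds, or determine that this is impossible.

UNSATISFIABLE

Try p_11 = 1.
The clause (p_21') is unit, so p_21 = 0.
The clause (p_22) is unit, so p_22 = 1.
The clause (p_31') is unit, so p_31 = 0.
The clause (p_32) is unit, so p_32 = 1.
That conflicts with the unit clause (p_32').
That branch fails; take p_11 = 0 instead.
The clause (p_12) is unit, so p_12 = 1.
The clause (p_22') is unit, so p_22 = 0.
The clause (p_21) is unit, so p_21 = 1.
The clause (p_31') is unit, so p_31 = 0.
The clause (p_32) is unit, so p_32 = 1.
That conflicts with the unit clause (p_32').
Both values of p_11 lead to a conflict.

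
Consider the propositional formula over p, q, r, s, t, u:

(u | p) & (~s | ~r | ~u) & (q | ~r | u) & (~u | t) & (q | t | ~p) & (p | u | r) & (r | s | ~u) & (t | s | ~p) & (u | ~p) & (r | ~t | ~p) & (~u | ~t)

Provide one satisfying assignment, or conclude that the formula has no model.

Suppose u = 1.
The clause (t) is unit, so t = 1.
That conflicts with the unit clause (~t).
So u must be the other value — set u = 0.
The clause (p) is unit, so p = 1.
That conflicts with the unit clause (~p).
Both values of u lead to a conflict.

UNSATISFIABLE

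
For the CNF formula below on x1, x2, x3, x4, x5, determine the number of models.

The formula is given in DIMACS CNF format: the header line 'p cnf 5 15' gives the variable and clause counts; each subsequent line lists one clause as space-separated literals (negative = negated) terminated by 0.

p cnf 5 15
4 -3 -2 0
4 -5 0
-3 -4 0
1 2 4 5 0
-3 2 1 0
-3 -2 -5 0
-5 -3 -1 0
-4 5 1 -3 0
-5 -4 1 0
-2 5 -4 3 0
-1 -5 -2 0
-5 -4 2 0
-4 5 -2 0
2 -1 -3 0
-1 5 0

There are 2^5 = 32 truth assignments over (x1, x2, x3, x4, x5).
Split on x1. With x1 = True, the clauses containing x1 are satisfied and ¬x1 drops from the rest; 0 of the 2^4 = 16 assignments to the other variables satisfy what remains.
With x1 = False, by the same count on the reduced clause set, 2 assignments work.
(One model: x1=F, x2=F, x3=F, x4=T, x5=F.)
Total: 0 + 2 = 2.

2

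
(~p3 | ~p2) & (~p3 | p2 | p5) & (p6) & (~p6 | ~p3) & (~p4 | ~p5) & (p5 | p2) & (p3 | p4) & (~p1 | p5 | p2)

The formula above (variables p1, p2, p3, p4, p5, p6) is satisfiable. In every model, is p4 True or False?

Suppose p4 = 0.
From the singleton clause (p6), p6 = 1.
From the singleton clause (~p3), p3 = 0.
Now (p3) is unsatisfied and unit — conflict.
So every satisfying assignment has p4 = True.

True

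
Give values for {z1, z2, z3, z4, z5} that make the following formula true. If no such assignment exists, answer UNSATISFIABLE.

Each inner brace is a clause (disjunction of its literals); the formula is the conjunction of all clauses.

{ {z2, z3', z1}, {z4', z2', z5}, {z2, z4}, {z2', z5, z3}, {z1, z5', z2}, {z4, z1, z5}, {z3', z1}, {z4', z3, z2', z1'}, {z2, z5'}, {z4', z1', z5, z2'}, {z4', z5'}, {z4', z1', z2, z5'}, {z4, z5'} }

z1 ↦ 1,  z2 ↦ 0,  z3 ↦ 0,  z4 ↦ 1,  z5 ↦ 0

Branch on z2: set z2 = 0.
The clause (z4) is unit, so z4 = 1.
The clause (z5') is unit, so z5 = 0.
Branch on z3: set z3 = 0.
All clauses hold; z1 can take either value.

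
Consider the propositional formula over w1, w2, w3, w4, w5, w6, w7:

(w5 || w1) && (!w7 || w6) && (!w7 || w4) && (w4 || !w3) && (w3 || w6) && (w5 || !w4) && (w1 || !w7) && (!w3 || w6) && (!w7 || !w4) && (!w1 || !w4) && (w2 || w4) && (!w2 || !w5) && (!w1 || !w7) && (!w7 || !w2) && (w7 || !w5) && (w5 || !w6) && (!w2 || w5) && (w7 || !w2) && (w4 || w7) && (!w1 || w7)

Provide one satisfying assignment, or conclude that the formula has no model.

Case w5 = true:
Unit clause (!w2) forces w2 = false.
Unit clause (w4) forces w4 = true.
Unit clause (!w7) forces w7 = false.
That conflicts with the unit clause (w7).
So w5 must be the other value — set w5 = false.
Unit clause (w1) forces w1 = true.
Unit clause (!w4) forces w4 = false.
Unit clause (!w7) forces w7 = false.
That conflicts with the unit clause (w7).
Neither w5 = true nor w5 = false works.

UNSATISFIABLE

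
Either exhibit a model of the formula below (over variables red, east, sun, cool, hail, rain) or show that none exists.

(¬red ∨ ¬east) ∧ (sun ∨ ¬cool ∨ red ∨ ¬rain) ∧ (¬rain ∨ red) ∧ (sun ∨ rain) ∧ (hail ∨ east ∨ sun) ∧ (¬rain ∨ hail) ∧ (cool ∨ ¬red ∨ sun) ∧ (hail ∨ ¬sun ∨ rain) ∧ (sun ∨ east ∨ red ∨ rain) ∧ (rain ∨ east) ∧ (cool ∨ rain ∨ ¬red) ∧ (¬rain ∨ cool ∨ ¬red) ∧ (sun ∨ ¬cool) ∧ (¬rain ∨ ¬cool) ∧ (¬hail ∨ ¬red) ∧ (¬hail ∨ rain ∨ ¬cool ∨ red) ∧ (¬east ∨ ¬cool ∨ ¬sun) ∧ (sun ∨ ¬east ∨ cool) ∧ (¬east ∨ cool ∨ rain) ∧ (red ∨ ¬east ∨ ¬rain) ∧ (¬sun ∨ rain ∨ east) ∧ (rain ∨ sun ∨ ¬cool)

UNSATISFIABLE

Suppose red = False.
Unit clause (¬rain) forces rain = False.
Unit clause (sun) forces sun = True.
Unit clause (hail) forces hail = True.
Unit clause (east) forces east = True.
Unit clause (¬cool) forces cool = False.
But (cool) is also a unit clause — contradiction.
That branch fails; take red = True instead.
Unit clause (¬east) forces east = False.
Unit clause (rain) forces rain = True.
Unit clause (hail) forces hail = True.
But (¬hail) is also a unit clause — contradiction.
Neither red = True nor red = False works.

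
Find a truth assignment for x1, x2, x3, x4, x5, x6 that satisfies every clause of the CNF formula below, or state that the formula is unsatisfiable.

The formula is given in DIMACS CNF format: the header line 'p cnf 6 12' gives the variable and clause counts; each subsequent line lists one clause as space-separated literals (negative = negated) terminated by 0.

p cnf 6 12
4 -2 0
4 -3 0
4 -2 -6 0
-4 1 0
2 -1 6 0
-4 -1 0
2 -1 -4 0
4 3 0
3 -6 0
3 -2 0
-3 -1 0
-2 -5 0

UNSATISFIABLE

Case x4 = True:
From the singleton clause (x1), x1 = True.
Now (¬x1) is unsatisfied and unit — conflict.
That branch fails; take x4 = False instead.
From the singleton clause (¬x2), x2 = False.
From the singleton clause (¬x3), x3 = False.
Now (x3) is unsatisfied and unit — conflict.
Both values of x4 lead to a conflict.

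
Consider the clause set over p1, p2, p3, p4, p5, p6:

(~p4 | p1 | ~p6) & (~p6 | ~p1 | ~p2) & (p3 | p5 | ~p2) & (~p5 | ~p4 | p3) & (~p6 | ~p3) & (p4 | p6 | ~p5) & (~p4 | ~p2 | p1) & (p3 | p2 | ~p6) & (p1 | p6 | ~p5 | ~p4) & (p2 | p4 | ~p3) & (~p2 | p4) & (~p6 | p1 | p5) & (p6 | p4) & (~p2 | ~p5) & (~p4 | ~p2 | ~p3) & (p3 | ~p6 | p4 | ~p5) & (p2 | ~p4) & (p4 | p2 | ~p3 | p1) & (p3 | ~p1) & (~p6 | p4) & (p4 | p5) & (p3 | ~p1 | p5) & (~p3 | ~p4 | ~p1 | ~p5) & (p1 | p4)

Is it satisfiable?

No

Suppose p6 = 0.
(p4) alone gives p4 = 1.
(p2) alone gives p2 = 1.
(p1) alone gives p1 = 1.
(~p5) alone gives p5 = 0.
(p3) alone gives p3 = 1.
Now (~p3) is unsatisfied and unit — conflict.
That branch fails; take p6 = 1 instead.
(~p3) alone gives p3 = 0.
(p2) alone gives p2 = 1.
(~p1) alone gives p1 = 0.
(~p4) alone gives p4 = 0.
Now (p4) is unsatisfied and unit — conflict.
Either choice for p6 ends in contradiction.
No assignment satisfies every clause.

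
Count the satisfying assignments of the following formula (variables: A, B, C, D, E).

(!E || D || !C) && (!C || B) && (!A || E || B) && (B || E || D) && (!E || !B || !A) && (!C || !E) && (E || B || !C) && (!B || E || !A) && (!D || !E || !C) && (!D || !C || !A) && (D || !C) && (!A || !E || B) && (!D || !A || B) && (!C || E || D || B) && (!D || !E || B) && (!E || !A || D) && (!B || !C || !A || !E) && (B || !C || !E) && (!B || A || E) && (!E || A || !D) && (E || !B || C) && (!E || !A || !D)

There are 2^5 = 32 truth assignments over (A, B, C, D, E).
Split on A. With A = true, the clauses containing A are satisfied and !A drops from the rest; 0 of the 2^4 = 16 assignments to the other variables satisfy what remains.
With A = false, by the same count on the reduced clause set, 3 assignments work.
Total: 0 + 3 = 3.

3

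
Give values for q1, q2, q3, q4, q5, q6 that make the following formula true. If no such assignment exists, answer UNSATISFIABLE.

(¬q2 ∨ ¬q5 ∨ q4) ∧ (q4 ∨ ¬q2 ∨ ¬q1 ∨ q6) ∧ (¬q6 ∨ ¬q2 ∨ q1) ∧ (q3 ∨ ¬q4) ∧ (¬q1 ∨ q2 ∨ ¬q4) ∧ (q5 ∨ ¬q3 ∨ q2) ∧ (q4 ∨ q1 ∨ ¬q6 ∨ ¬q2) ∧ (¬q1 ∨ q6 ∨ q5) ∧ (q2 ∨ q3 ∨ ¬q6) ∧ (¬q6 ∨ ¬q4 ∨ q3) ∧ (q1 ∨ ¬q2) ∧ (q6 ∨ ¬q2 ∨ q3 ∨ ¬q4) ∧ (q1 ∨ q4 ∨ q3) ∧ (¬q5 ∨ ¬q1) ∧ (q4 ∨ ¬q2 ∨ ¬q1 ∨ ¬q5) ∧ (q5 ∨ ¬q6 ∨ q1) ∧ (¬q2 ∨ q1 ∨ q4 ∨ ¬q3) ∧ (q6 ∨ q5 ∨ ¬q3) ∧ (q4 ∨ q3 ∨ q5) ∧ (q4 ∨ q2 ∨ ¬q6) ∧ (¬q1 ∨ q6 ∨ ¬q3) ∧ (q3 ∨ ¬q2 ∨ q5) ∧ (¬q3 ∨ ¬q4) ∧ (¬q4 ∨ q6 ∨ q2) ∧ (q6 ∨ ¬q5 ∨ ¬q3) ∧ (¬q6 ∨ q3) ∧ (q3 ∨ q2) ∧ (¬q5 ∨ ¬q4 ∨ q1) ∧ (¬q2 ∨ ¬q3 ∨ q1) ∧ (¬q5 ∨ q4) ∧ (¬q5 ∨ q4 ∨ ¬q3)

q1 ↦ True; q2 ↦ True; q3 ↦ True; q4 ↦ False; q5 ↦ False; q6 ↦ True

Suppose q3 = True.
(¬q4) alone gives q4 = False.
(¬q5) alone gives q5 = False.
(q2) alone gives q2 = True.
(q1) alone gives q1 = True.
(q6) alone gives q6 = True.
All clauses are satisfied.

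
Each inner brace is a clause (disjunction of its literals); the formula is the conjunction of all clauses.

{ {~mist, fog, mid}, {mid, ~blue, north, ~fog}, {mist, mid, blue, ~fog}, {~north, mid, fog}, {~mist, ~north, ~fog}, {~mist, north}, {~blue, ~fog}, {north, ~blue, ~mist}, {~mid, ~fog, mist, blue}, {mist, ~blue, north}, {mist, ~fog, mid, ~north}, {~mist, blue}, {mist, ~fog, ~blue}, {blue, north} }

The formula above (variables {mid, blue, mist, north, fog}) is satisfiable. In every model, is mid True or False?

True

Suppose mid = 0.
Suppose mist = 0.
Suppose blue = 1.
The clause (~fog) is unit, so fog = 0.
The clause (~north) is unit, so north = 0.
Now (north) is unsatisfied and unit — conflict.
So blue must be the other value — set blue = 0.
The clause (~fog) is unit, so fog = 0.
The clause (~north) is unit, so north = 0.
Now (north) is unsatisfied and unit — conflict.
Either choice for blue ends in contradiction.
So mist must be the other value — set mist = 1.
The clause (fog) is unit, so fog = 1.
The clause (~north) is unit, so north = 0.
Now (north) is unsatisfied and unit — conflict.
Either choice for mist ends in contradiction.
So every satisfying assignment has mid = True.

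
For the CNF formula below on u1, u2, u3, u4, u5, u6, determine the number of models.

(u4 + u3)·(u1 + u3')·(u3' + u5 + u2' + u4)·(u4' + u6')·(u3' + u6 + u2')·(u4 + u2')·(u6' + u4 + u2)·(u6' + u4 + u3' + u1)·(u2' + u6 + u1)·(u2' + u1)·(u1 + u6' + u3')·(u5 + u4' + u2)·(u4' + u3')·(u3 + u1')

There are 2^6 = 64 truth assignments over (u1, u2, u3, u4, u5, u6).
Split on u4. With u4 = 1, the clauses containing u4 are satisfied and u4' drops from the rest; 1 of the 2^5 = 32 assignments to the other variables satisfy what remains.
With u4 = 0, by the same count on the reduced clause set, 2 assignments work.
(One model: u1=F, u2=F, u3=F, u4=T, u5=T, u6=F.)
Total: 1 + 2 = 3.

3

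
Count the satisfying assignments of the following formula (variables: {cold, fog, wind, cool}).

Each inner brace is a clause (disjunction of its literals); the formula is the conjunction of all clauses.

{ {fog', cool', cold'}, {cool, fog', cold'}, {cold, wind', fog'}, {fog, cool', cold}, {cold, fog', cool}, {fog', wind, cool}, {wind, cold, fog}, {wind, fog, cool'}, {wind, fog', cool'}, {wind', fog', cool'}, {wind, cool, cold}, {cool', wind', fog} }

3

There are 2^4 = 16 truth assignments over (cold, fog, wind, cool).
Check each against the 12 clauses (columns in the order cold, fog, wind, cool):
  F F F F  ✗ fails (wind + cold + fog)
  F F F T  ✗ fails (fog + cool' + cold)
  F F T F  ✓ satisfies all
  F F T T  ✗ fails (fog + cool' + cold)
  F T F F  ✗ fails (cold + fog' + cool)
  F T F T  ✗ fails (wind + fog' + cool')
  F T T F  ✗ fails (cold + wind' + fog')
  F T T T  ✗ fails (cold + wind' + fog')
  T F F F  ✓ satisfies all
  T F F T  ✗ fails (wind + fog + cool')
  T F T F  ✓ satisfies all
  T F T T  ✗ fails (cool' + wind' + fog)
  T T F F  ✗ fails (cool + fog' + cold')
  T T F T  ✗ fails (fog' + cool' + cold')
  T T T F  ✗ fails (cool + fog' + cold')
  T T T T  ✗ fails (fog' + cool' + cold')
3 of the 16 rows are models.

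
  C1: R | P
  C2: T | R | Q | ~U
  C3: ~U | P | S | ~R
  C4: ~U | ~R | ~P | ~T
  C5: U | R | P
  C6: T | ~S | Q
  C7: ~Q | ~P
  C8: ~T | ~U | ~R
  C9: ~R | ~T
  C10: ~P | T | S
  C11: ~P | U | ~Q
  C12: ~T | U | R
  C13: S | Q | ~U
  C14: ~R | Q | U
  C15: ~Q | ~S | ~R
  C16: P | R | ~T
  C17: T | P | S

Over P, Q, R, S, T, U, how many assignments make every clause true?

There are 2^6 = 64 truth assignments over (P, Q, R, S, T, U).
Split on P. With P = 1, the clauses containing P are satisfied and ~P drops from the rest; 1 of the 2^5 = 32 assignments to the other variables satisfy what remains.
With P = 0, by the same count on the reduced clause set, 0 assignments work.
Total: 1 + 0 = 1.

1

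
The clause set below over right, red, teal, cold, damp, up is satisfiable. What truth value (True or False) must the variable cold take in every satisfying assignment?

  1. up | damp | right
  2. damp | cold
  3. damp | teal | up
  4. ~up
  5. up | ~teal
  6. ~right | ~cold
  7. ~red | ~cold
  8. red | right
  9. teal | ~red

False

Suppose cold = 1.
From the singleton clause (~up), up = 0.
From the singleton clause (~teal), teal = 0.
From the singleton clause (damp), damp = 1.
From the singleton clause (~right), right = 0.
From the singleton clause (~red), red = 0.
That conflicts with the unit clause (red).
So every satisfying assignment has cold = False.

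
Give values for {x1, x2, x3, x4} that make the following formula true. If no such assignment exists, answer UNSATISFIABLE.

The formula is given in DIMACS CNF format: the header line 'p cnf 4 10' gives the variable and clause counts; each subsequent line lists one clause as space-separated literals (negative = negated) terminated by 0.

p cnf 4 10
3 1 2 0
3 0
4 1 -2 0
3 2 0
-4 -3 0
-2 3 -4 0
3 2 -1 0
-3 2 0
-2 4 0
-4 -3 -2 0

UNSATISFIABLE

The clause (x3) is unit, so x3 = True.
The clause (¬x4) is unit, so x4 = False.
The clause (x2) is unit, so x2 = True.
Now (¬x2) is unsatisfied and unit — conflict.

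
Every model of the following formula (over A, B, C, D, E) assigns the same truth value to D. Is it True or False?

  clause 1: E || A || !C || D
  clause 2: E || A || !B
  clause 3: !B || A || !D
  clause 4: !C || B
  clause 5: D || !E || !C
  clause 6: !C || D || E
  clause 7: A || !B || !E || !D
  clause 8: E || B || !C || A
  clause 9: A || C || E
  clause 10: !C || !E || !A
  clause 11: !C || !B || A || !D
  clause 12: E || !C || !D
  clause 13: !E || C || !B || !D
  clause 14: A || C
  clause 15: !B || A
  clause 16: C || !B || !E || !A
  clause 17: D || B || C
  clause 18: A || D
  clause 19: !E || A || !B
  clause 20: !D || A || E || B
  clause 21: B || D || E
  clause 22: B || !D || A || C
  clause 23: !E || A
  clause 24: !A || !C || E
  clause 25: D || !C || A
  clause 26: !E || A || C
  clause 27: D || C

Suppose D = false.
Unit clause (A) forces A = true.
Unit clause (C) forces C = true.
Unit clause (B) forces B = true.
Unit clause (!E) forces E = false.
That conflicts with the unit clause (E).
So every satisfying assignment has D = True.

True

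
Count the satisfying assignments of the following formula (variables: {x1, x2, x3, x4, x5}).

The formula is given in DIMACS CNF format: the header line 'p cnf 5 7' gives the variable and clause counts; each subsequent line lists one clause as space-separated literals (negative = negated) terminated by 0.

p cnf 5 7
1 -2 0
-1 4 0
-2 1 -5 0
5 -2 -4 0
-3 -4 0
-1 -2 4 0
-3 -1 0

There are 2^5 = 32 truth assignments over (x1, x2, x3, x4, x5).
Split on x1. With x1 = True, the clauses containing x1 are satisfied and ¬x1 drops from the rest; 3 of the 2^4 = 16 assignments to the other variables satisfy what remains.
With x1 = False, by the same count on the reduced clause set, 6 assignments work.
(One model: x1=F, x2=F, x3=F, x4=F, x5=F.)
Total: 3 + 6 = 9.

9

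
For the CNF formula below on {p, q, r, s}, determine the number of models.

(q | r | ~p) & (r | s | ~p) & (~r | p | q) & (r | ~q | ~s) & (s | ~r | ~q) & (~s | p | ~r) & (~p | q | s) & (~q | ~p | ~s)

4

There are 2^4 = 16 truth assignments over (p, q, r, s).
Split on s. With s = 1, the clauses containing s are satisfied and ~s drops from the rest; 2 of the 2^3 = 8 assignments to the other variables satisfy what remains.
With s = 0, by the same count on the reduced clause set, 2 assignments work.
Total: 2 + 2 = 4.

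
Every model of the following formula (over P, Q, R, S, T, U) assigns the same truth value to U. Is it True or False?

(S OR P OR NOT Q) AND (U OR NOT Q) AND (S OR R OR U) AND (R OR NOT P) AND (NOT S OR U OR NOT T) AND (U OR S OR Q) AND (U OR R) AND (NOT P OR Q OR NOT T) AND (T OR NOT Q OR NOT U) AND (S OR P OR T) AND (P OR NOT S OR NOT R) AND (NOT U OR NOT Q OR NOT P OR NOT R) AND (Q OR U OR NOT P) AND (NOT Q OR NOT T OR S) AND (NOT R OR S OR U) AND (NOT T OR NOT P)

Suppose U = false.
(NOT Q) alone gives Q = false.
(S) alone gives S = true.
(NOT T) alone gives T = false.
(R) alone gives R = true.
(P) alone gives P = true.
That conflicts with the unit clause (NOT P).
So every satisfying assignment has U = True.

True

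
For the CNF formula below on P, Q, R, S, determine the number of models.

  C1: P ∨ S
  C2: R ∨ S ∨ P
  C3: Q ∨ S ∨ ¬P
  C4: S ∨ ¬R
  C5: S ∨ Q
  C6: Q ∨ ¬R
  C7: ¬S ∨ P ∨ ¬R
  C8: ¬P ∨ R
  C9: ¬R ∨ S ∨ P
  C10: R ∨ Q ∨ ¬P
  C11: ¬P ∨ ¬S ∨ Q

There are 2^4 = 16 truth assignments over (P, Q, R, S).
Split on S. With S = True, the clauses containing S are satisfied and ¬S drops from the rest; 3 of the 2^3 = 8 assignments to the other variables satisfy what remains.
With S = False, by the same count on the reduced clause set, 0 assignments work.
(One model: P=F, Q=F, R=F, S=T.)
Total: 3 + 0 = 3.

3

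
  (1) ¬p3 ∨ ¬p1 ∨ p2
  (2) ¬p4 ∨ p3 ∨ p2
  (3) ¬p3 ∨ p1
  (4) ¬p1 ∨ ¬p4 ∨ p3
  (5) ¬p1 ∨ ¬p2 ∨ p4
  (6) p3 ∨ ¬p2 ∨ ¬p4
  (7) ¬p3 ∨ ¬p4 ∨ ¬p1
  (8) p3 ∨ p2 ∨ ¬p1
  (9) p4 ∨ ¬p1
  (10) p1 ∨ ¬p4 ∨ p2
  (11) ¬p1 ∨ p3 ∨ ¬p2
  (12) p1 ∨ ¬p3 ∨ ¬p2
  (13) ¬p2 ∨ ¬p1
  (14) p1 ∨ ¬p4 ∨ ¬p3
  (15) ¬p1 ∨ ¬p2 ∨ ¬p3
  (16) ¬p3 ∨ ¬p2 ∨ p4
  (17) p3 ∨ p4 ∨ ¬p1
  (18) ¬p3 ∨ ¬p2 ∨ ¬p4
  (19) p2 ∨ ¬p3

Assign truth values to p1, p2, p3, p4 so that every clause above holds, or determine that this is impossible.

p1=False; p2=False; p3=False; p4=False

Branch on p3: set p3 = False.
Branch on p4: set p4 = False.
From the singleton clause (¬p1), p1 = False.
All clauses hold; p2 can take either value.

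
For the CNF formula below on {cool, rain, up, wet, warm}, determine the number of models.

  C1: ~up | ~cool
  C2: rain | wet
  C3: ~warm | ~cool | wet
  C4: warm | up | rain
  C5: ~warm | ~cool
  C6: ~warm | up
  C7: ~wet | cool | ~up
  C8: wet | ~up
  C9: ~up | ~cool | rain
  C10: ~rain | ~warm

There are 2^5 = 32 truth assignments over (cool, rain, up, wet, warm).
Split on up. With up = 1, the clauses containing up are satisfied and ~up drops from the rest; 0 of the 2^4 = 16 assignments to the other variables satisfy what remains.
With up = 0, by the same count on the reduced clause set, 4 assignments work.
(One model: cool=F, rain=T, up=F, wet=F, warm=F.)
Total: 0 + 4 = 4.

4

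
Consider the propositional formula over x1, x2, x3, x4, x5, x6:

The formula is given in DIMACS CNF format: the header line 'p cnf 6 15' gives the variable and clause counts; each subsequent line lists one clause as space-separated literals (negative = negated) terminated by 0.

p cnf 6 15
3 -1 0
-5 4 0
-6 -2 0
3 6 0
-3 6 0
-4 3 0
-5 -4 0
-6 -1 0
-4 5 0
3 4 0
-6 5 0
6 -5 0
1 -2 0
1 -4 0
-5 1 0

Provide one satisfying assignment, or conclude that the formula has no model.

Suppose x3 = True.
The clause (x6) is unit, so x6 = True.
The clause (¬x2) is unit, so x2 = False.
The clause (¬x1) is unit, so x1 = False.
The clause (x5) is unit, so x5 = True.
Now (¬x5) is unsatisfied and unit — conflict.
So x3 must be the other value — set x3 = False.
The clause (¬x1) is unit, so x1 = False.
The clause (x6) is unit, so x6 = True.
The clause (¬x2) is unit, so x2 = False.
The clause (¬x4) is unit, so x4 = False.
Now (x4) is unsatisfied and unit — conflict.
Both values of x3 lead to a conflict.

UNSATISFIABLE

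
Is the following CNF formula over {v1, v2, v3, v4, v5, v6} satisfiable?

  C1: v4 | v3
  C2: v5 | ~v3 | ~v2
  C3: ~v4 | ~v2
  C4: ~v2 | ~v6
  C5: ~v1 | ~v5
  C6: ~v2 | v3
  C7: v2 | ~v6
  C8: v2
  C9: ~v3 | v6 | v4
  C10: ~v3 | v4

The clause (v2) is unit, so v2 = 1.
The clause (~v4) is unit, so v4 = 0.
The clause (v3) is unit, so v3 = 1.
Now (~v3) is unsatisfied and unit — conflict.
No assignment satisfies every clause.

No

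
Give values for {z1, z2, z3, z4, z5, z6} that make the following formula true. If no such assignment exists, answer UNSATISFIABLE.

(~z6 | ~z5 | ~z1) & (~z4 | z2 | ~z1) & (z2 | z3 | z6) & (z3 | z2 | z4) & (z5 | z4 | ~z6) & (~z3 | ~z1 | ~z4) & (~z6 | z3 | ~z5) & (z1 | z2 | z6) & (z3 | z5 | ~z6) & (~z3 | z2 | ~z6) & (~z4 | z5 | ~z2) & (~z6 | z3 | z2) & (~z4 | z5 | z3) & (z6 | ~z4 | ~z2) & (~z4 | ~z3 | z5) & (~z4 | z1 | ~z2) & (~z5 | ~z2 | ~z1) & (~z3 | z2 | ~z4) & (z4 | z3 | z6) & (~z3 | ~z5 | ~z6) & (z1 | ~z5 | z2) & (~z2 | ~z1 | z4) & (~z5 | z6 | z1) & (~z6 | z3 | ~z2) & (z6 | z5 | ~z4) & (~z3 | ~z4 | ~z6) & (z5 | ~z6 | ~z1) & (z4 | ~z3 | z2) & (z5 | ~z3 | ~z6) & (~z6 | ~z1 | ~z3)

z1: 0, z2: 1, z3: 1, z4: 0, z5: 0, z6: 0

Branch on z6: set z6 = 0.
Branch on z2: set z2 = 1.
Unit clause (~z4) forces z4 = 0.
Unit clause (z3) forces z3 = 1.
Unit clause (~z1) forces z1 = 0.
Unit clause (~z5) forces z5 = 0.
Every clause now holds.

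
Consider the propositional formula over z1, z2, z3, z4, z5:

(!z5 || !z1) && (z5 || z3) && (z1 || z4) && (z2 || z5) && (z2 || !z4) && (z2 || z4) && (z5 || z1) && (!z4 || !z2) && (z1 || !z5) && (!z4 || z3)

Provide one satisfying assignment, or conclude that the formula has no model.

z1 ↦ true; z2 ↦ true; z3 ↦ true; z4 ↦ false; z5 ↦ false

Try z5 = false.
The clause (z3) is unit, so z3 = true.
The clause (z2) is unit, so z2 = true.
The clause (z1) is unit, so z1 = true.
The clause (!z4) is unit, so z4 = false.
Every clause now holds.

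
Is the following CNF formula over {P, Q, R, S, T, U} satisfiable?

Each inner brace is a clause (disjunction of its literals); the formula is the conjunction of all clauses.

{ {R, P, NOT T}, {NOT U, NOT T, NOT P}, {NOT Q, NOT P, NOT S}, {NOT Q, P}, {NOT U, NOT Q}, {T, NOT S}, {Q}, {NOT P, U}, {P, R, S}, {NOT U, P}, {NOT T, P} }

No

From the singleton clause (Q), Q = true.
From the singleton clause (P), P = true.
From the singleton clause (NOT S), S = false.
From the singleton clause (NOT U), U = false.
But (U) is also a unit clause — contradiction.
No assignment satisfies every clause.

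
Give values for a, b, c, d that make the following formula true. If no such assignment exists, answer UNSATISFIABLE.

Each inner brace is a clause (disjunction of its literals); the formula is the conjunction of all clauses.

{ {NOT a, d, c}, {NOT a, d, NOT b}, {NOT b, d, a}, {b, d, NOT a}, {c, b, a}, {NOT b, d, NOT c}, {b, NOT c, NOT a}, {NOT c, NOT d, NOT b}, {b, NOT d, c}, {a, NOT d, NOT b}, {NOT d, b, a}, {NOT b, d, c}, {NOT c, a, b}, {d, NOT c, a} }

a: true, b: true, c: false, d: true

Branch on a: set a = true.
Branch on d: set d = true.
Branch on b: set b = true.
The clause (NOT c) is unit, so c = false.
This assignment satisfies each clause.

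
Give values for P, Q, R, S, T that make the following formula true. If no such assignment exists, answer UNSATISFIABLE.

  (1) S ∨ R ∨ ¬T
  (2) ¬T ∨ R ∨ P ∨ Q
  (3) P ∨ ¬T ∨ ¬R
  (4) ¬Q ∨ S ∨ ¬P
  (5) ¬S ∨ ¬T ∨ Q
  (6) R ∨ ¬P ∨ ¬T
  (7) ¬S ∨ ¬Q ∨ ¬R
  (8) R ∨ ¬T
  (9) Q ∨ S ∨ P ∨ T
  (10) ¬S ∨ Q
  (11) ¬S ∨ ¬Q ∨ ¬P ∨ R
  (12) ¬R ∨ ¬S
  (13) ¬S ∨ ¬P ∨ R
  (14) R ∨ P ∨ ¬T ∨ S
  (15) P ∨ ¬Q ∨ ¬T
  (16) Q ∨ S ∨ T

P: False; Q: True; R: False; S: True; T: False

Case R = False:
The clause (¬T) is unit, so T = False.
Case S = True:
The clause (Q) is unit, so Q = True.
The clause (¬P) is unit, so P = False.
All clauses are satisfied.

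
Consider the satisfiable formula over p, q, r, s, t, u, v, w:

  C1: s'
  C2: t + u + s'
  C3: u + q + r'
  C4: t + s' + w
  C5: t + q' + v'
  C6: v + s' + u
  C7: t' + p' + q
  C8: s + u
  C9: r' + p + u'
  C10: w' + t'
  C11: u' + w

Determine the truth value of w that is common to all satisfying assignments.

Suppose w = 0.
(s') alone gives s = 0.
(u) alone gives u = 1.
Now (u') is unsatisfied and unit — conflict.
So every satisfying assignment has w = True.

True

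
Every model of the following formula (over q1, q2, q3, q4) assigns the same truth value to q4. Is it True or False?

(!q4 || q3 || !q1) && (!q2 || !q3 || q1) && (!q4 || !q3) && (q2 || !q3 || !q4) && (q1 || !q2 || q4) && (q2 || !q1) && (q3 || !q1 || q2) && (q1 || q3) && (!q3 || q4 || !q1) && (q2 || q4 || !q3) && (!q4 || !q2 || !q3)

Suppose q4 = true.
Unit clause (!q3) forces q3 = false.
Unit clause (!q1) forces q1 = false.
That conflicts with the unit clause (q1).
So every satisfying assignment has q4 = False.

False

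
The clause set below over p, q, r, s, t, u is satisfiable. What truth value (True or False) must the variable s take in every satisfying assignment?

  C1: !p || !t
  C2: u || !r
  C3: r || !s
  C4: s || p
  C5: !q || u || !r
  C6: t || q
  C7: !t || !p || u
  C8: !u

False

Suppose s = true.
Unit clause (r) forces r = true.
Unit clause (u) forces u = true.
Now (!u) is unsatisfied and unit — conflict.
So every satisfying assignment has s = False.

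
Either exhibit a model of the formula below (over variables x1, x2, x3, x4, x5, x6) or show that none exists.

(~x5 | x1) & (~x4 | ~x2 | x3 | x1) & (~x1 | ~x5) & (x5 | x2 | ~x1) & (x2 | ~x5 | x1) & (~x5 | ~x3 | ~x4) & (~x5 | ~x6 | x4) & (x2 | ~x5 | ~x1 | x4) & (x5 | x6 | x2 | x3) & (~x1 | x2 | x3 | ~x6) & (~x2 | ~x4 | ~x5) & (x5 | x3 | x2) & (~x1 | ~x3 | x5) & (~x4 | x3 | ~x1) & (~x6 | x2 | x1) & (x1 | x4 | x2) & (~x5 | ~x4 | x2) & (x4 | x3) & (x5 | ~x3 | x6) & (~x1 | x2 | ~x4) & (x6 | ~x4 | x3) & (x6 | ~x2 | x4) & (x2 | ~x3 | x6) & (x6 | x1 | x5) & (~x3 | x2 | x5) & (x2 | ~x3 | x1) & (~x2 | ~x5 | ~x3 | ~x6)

x1 ↦ 0; x2 ↦ 1; x3 ↦ 1; x4 ↦ 1; x5 ↦ 0; x6 ↦ 1

Suppose x5 = 0.
Suppose x2 = 1.
Suppose x1 = 0.
The clause (x6) is unit, so x6 = 1.
Suppose x4 = 1.
The clause (x3) is unit, so x3 = 1.
This assignment satisfies each clause.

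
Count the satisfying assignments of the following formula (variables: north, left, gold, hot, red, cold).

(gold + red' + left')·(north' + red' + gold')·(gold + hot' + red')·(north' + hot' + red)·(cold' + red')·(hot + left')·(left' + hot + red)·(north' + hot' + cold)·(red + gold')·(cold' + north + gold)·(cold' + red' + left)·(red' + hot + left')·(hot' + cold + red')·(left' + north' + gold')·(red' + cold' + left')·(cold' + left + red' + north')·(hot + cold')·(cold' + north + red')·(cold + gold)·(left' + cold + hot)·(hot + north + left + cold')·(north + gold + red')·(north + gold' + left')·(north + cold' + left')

1

There are 2^6 = 64 truth assignments over (north, left, gold, hot, red, cold).
Split on cold. With cold = 1, the clauses containing cold are satisfied and cold' drops from the rest; 0 of the 2^5 = 32 assignments to the other variables satisfy what remains.
With cold = 0, by the same count on the reduced clause set, 1 assignment works.
(One model: north=F, left=F, gold=T, hot=F, red=T, cold=F.)
Total: 0 + 1 = 1.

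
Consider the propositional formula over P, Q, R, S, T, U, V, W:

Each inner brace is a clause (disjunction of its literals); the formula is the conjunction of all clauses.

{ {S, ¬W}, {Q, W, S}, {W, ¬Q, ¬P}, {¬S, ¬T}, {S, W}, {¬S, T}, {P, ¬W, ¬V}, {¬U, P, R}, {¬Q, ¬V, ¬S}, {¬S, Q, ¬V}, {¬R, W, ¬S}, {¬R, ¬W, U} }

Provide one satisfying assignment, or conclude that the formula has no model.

Suppose S = True.
The clause (¬T) is unit, so T = False.
But (T) is also a unit clause — contradiction.
Backtrack on S: now try S = False.
The clause (¬W) is unit, so W = False.
But (W) is also a unit clause — contradiction.
Neither S = True nor S = False works.

UNSATISFIABLE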